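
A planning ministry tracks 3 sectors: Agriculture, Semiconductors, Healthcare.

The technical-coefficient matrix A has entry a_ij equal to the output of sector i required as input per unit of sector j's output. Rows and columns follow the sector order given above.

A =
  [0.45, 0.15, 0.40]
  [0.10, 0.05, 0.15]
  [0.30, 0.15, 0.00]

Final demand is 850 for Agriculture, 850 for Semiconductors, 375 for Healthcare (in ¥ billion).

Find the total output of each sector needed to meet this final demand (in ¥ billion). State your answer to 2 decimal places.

x_1 = 3034.44, x_2 = 1451.48, x_3 = 1503.05

I − A =
  [   0.55    -0.15    -0.40]
  [  -0.10     0.95    -0.15]
  [  -0.30    -0.15     1.00]
Cofactors of I−A, C_ij = (−1)^(i+j)·(minor ij) (rows/columns in the sector order above):
  C_11 = (0.95)(1.00) − (-0.15)(-0.15) = 0.9275
  C_12 = −[(-0.10)(1.00) − (-0.15)(-0.30)] = 0.1450
  C_13 = (-0.10)(-0.15) − (0.95)(-0.30) = 0.3000
  C_21 = −[(-0.15)(1.00) − (-0.40)(-0.15)] = 0.2100
  C_22 = (0.55)(1.00) − (-0.40)(-0.30) = 0.4300
  C_23 = −[(0.55)(-0.15) − (-0.15)(-0.30)] = 0.1275
  C_31 = (-0.15)(-0.15) − (-0.40)(0.95) = 0.4025
  C_32 = −[(0.55)(-0.15) − (-0.40)(-0.10)] = 0.1225
  C_33 = (0.55)(0.95) − (-0.15)(-0.10) = 0.5075
det(I−A) = Σ_j (I−A)_1j·C_1j = (0.55)(0.9275) + (-0.15)(0.1450) + (-0.40)(0.3000) = 0.368375
adj(I−A) = Cᵀ =
  [ 0.9275   0.2100   0.4025]
  [ 0.1450   0.4300   0.1225]
  [ 0.3000   0.1275   0.5075]
(I − A)⁻¹ = adj(I−A) / det(I−A) ≈
  [   2.5178     0.5701     1.0926]
  [   0.3936     1.1673     0.3325]
  [   0.8144     0.3461     1.3777]
x = (I − A)⁻¹ d = adj(I−A)·d / det(I−A), with det(I−A) = 0.368375:
  x_1 = (0.9275·850 + 0.2100·850 + 0.4025·375) / 0.368375 = 1117.8125 / 0.368375 ≈ 3034.44
  x_2 = (0.1450·850 + 0.4300·850 + 0.1225·375) / 0.368375 = 534.6875 / 0.368375 ≈ 1451.48
  x_3 = (0.3000·850 + 0.1275·850 + 0.5075·375) / 0.368375 = 553.6875 / 0.368375 ≈ 1503.05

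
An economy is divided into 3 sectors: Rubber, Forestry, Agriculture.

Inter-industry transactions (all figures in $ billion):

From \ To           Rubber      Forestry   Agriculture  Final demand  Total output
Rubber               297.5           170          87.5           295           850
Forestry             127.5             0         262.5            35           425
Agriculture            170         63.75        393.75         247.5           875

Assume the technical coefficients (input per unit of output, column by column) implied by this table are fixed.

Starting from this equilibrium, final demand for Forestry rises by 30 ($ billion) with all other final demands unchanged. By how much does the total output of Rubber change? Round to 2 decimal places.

Technical coefficients a_ij = z_ij / X_j:
  a_11 = 297.5/850 = 0.35, a_21 = 127.5/850 = 0.15, a_31 = 170/850 = 0.20
  a_12 = 170/425 = 0.40, a_22 = 0/425 = 0.00, a_32 = 63.75/425 = 0.15
  a_13 = 87.5/875 = 0.10, a_23 = 262.5/875 = 0.30, a_33 = 393.75/875 = 0.45
I − A =
  [   0.65    -0.40    -0.10]
  [  -0.15     1.00    -0.30]
  [  -0.20    -0.15     0.55]
Cofactors of I−A, C_ij = (−1)^(i+j)·(minor ij) (rows/columns in the sector order above):
  C_11 = (1.00)(0.55) − (-0.30)(-0.15) = 0.5050
  C_12 = −[(-0.15)(0.55) − (-0.30)(-0.20)] = 0.1425
  C_13 = (-0.15)(-0.15) − (1.00)(-0.20) = 0.2225
  C_21 = −[(-0.40)(0.55) − (-0.10)(-0.15)] = 0.2350
  C_22 = (0.65)(0.55) − (-0.10)(-0.20) = 0.3375
  C_23 = −[(0.65)(-0.15) − (-0.40)(-0.20)] = 0.1775
  C_31 = (-0.40)(-0.30) − (-0.10)(1.00) = 0.2200
  C_32 = −[(0.65)(-0.30) − (-0.10)(-0.15)] = 0.2100
  C_33 = (0.65)(1.00) − (-0.40)(-0.15) = 0.5900
det(I−A) = Σ_j (I−A)_1j·C_1j = (0.65)(0.5050) + (-0.40)(0.1425) + (-0.10)(0.2225) = 0.2490
adj(I−A) = Cᵀ =
  [ 0.5050   0.2350   0.2200]
  [ 0.1425   0.3375   0.2100]
  [ 0.2225   0.1775   0.5900]
(I − A)⁻¹ = adj(I−A) / det(I−A) ≈
  [   2.0281     0.9438     0.8835]
  [   0.5723     1.3554     0.8434]
  [   0.8936     0.7129     2.3695]
Δx = (I − A)⁻¹ Δd with Δd having +30 in the Forestry component and 0 elsewhere.
So Δx_1 = L_12 · (+30), where L_12 = adj(I−A)_12 / det(I−A) = 0.2350 / 0.2490.
Δx_1 = 0.2350 × (+30) / 0.2490 = 7.05 / 0.2490 ≈ 28.31.

Δx_1 = 28.31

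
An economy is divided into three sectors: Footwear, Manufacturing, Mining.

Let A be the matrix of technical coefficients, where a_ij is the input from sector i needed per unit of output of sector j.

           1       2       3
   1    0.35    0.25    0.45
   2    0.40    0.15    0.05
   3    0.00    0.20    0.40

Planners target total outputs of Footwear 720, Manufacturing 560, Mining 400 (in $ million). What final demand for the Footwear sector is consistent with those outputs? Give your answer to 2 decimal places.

I − A =
  [   0.65    -0.25    -0.45]
  [  -0.40     0.85    -0.05]
  [   0.00    -0.20     0.60]
d = (I − A) x:
  d_1 = (+0.65)·720 + (-0.25)·560 + (-0.45)·400 = 148.00
  d_2 = (-0.40)·720 + (+0.85)·560 + (-0.05)·400 = 168.00
  d_3 = (+0.00)·720 + (-0.20)·560 + (+0.60)·400 = 128.00

d_1 = 148.00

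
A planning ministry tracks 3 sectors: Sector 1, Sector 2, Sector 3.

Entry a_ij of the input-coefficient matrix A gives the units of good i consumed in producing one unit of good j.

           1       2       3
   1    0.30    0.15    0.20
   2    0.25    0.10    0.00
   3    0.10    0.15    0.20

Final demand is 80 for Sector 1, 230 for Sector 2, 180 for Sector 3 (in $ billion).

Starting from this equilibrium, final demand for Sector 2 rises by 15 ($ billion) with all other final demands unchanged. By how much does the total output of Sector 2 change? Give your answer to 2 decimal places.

I − A =
  [   0.70    -0.15    -0.20]
  [  -0.25     0.90     0.00]
  [  -0.10    -0.15     0.80]
Cofactors of I−A, C_ij = (−1)^(i+j)·(minor ij) (rows/columns in the sector order above):
  C_11 = (0.90)(0.80) − (0.00)(-0.15) = 0.7200
  C_12 = −[(-0.25)(0.80) − (0.00)(-0.10)] = 0.2000
  C_13 = (-0.25)(-0.15) − (0.90)(-0.10) = 0.1275
  C_21 = −[(-0.15)(0.80) − (-0.20)(-0.15)] = 0.1500
  C_22 = (0.70)(0.80) − (-0.20)(-0.10) = 0.5400
  C_23 = −[(0.70)(-0.15) − (-0.15)(-0.10)] = 0.1200
  C_31 = (-0.15)(0.00) − (-0.20)(0.90) = 0.1800
  C_32 = −[(0.70)(0.00) − (-0.20)(-0.25)] = 0.0500
  C_33 = (0.70)(0.90) − (-0.15)(-0.25) = 0.5925
det(I−A) = Σ_j (I−A)_1j·C_1j = (0.70)(0.7200) + (-0.15)(0.2000) + (-0.20)(0.1275) = 0.4485
adj(I−A) = Cᵀ =
  [ 0.7200   0.1500   0.1800]
  [ 0.2000   0.5400   0.0500]
  [ 0.1275   0.1200   0.5925]
(I − A)⁻¹ = adj(I−A) / det(I−A) ≈
  [   1.6054     0.3344     0.4013]
  [   0.4459     1.2040     0.1115]
  [   0.2843     0.2676     1.3211]
Δx = (I − A)⁻¹ Δd with Δd having +15 in the Sector 2 component and 0 elsewhere.
So Δx_2 = L_22 · (+15), where L_22 = adj(I−A)_22 / det(I−A) = 0.5400 / 0.4485.
Δx_2 = 0.5400 × (+15) / 0.4485 = 8.10 / 0.4485 ≈ 18.06.

Δx_2 = 18.06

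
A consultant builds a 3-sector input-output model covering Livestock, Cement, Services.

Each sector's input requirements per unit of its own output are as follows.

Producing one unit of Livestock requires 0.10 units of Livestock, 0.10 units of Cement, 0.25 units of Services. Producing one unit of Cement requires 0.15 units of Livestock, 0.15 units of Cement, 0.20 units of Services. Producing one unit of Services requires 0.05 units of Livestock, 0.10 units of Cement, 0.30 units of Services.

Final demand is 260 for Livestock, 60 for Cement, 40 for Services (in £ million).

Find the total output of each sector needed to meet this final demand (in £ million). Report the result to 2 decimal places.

I − A =
  [   0.90    -0.15    -0.05]
  [  -0.10     0.85    -0.10]
  [  -0.25    -0.20     0.70]
Cofactors of I−A, C_ij = (−1)^(i+j)·(minor ij) (rows/columns in the sector order above):
  C_11 = (0.85)(0.70) − (-0.10)(-0.20) = 0.5750
  C_12 = −[(-0.10)(0.70) − (-0.10)(-0.25)] = 0.0950
  C_13 = (-0.10)(-0.20) − (0.85)(-0.25) = 0.2325
  C_21 = −[(-0.15)(0.70) − (-0.05)(-0.20)] = 0.1150
  C_22 = (0.90)(0.70) − (-0.05)(-0.25) = 0.6175
  C_23 = −[(0.90)(-0.20) − (-0.15)(-0.25)] = 0.2175
  C_31 = (-0.15)(-0.10) − (-0.05)(0.85) = 0.0575
  C_32 = −[(0.90)(-0.10) − (-0.05)(-0.10)] = 0.0950
  C_33 = (0.90)(0.85) − (-0.15)(-0.10) = 0.7500
det(I−A) = Σ_j (I−A)_1j·C_1j = (0.90)(0.5750) + (-0.15)(0.0950) + (-0.05)(0.2325) = 0.491625
adj(I−A) = Cᵀ =
  [ 0.5750   0.1150   0.0575]
  [ 0.0950   0.6175   0.0950]
  [ 0.2325   0.2175   0.7500]
(I − A)⁻¹ = adj(I−A) / det(I−A) ≈
  [   1.1696     0.2339     0.1170]
  [   0.1932     1.2560     0.1932]
  [   0.4729     0.4424     1.5256]
x = (I − A)⁻¹ d = adj(I−A)·d / det(I−A), with det(I−A) = 0.491625:
  x_1 = (0.5750·260 + 0.1150·60 + 0.0575·40) / 0.491625 = 158.70 / 0.491625 ≈ 322.81
  x_2 = (0.0950·260 + 0.6175·60 + 0.0950·40) / 0.491625 = 65.55 / 0.491625 ≈ 133.33
  x_3 = (0.2325·260 + 0.2175·60 + 0.7500·40) / 0.491625 = 103.50 / 0.491625 ≈ 210.53

x_1 = 322.81, x_2 = 133.33, x_3 = 210.53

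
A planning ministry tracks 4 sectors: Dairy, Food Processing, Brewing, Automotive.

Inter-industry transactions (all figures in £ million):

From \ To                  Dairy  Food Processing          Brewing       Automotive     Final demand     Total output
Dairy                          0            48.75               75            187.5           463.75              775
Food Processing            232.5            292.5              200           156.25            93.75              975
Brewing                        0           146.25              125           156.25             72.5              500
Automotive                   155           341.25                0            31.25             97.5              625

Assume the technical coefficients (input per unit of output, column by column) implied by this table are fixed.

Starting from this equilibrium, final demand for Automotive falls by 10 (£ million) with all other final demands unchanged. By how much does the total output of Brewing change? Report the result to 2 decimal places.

Technical coefficients a_ij = z_ij / X_j:
  a_DD = 0/775 = 0.00, a_FD = 232.5/775 = 0.30, a_BD = 0/775 = 0.00, a_AD = 155/775 = 0.20
  a_DF = 48.75/975 = 0.05, a_FF = 292.5/975 = 0.30, a_BF = 146.25/975 = 0.15, a_AF = 341.25/975 = 0.35
  a_DB = 75/500 = 0.15, a_FB = 200/500 = 0.40, a_BB = 125/500 = 0.25, a_AB = 0/500 = 0.00
  a_DA = 187.5/625 = 0.30, a_FA = 156.25/625 = 0.25, a_BA = 156.25/625 = 0.25, a_AA = 31.25/625 = 0.05
I − A =
  [   1.00    -0.05    -0.15    -0.30]
  [  -0.30     0.70    -0.40    -0.25]
  [   0.00    -0.15     0.75    -0.25]
  [  -0.20    -0.35     0.00     0.95]
Compute the cofactors C_ij = (−1)^(i+j)·(3×3 minor ij) of I−A; the adjugate is their transpose:
adj(I−A) = Cᵀ =
  [ 0.341125   0.148875   0.147625   0.185750]
  [ 0.271250   0.660000   0.406250   0.366250]
  [ 0.111500   0.223500   0.487250   0.222250]
  [ 0.171750   0.274500   0.180750   0.447000]
det(I−A) = Σ_j (I−A)_1j·C_1j = (1.00)(0.341125) + (-0.05)(0.271250) + (-0.15)(0.111500) + (-0.30)(0.171750) = 0.2593125
(I − A)⁻¹ = adj(I−A) / det(I−A) ≈
  [   1.3155     0.5741     0.5693     0.7163]
  [   1.0460     2.5452     1.5666     1.4124]
  [   0.4300     0.8619     1.8790     0.8571]
  [   0.6623     1.0586     0.6970     1.7238]
Δx = (I − A)⁻¹ Δd with Δd having -10 in the Automotive component and 0 elsewhere.
So Δx_B = L_BA · (-10), where L_BA = adj(I−A)_BA / det(I−A) = 0.222250 / 0.2593125.
Δx_B = 0.222250 × (-10) / 0.2593125 = -2.2225 / 0.2593125 ≈ -8.57.

Δx_B = -8.57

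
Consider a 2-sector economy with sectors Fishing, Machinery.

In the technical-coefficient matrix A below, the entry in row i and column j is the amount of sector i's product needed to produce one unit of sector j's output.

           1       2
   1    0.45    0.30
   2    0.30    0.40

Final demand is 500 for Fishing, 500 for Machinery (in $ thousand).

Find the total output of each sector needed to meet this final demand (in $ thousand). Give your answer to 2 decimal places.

I − A =
  [   0.55    -0.30]
  [  -0.30     0.60]
det(I−A) = (0.55)(0.60) − (-0.30)(-0.30) = 0.2400
adj(I−A) = [[0.60, 0.30], [0.30, 0.55]]
(I − A)⁻¹ = adj(I−A) / det(I−A) ≈
  [   2.5000     1.2500]
  [   1.2500     2.2917]
x = (I − A)⁻¹ d = adj(I−A)·d / det(I−A), with det(I−A) = 0.2400:
  x_1 = (0.60·500 + 0.30·500) / 0.2400 = 450.00 / 0.2400 = 1875.00
  x_2 = (0.30·500 + 0.55·500) / 0.2400 = 425.00 / 0.2400 ≈ 1770.83

x_1 = 1875.00, x_2 = 1770.83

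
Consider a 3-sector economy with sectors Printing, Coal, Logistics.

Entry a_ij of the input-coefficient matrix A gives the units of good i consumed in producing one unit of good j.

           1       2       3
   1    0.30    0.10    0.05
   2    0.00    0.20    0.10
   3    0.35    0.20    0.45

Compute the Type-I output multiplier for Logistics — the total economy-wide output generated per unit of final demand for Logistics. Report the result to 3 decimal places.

m_3 = 2.459

I − A =
  [   0.70    -0.10    -0.05]
  [   0.00     0.80    -0.10]
  [  -0.35    -0.20     0.55]
Cofactors of I−A, C_ij = (−1)^(i+j)·(minor ij) (rows/columns in the sector order above):
  C_11 = (0.80)(0.55) − (-0.10)(-0.20) = 0.4200
  C_12 = −[(0.00)(0.55) − (-0.10)(-0.35)] = 0.0350
  C_13 = (0.00)(-0.20) − (0.80)(-0.35) = 0.2800
  C_21 = −[(-0.10)(0.55) − (-0.05)(-0.20)] = 0.0650
  C_22 = (0.70)(0.55) − (-0.05)(-0.35) = 0.3675
  C_23 = −[(0.70)(-0.20) − (-0.10)(-0.35)] = 0.1750
  C_31 = (-0.10)(-0.10) − (-0.05)(0.80) = 0.0500
  C_32 = −[(0.70)(-0.10) − (-0.05)(0.00)] = 0.0700
  C_33 = (0.70)(0.80) − (-0.10)(0.00) = 0.5600
det(I−A) = Σ_j (I−A)_1j·C_1j = (0.70)(0.4200) + (-0.10)(0.0350) + (-0.05)(0.2800) = 0.2765
adj(I−A) = Cᵀ =
  [ 0.4200   0.0650   0.0500]
  [ 0.0350   0.3675   0.0700]
  [ 0.2800   0.1750   0.5600]
(I − A)⁻¹ = adj(I−A) / det(I−A) ≈
  [   1.5190     0.2351     0.1808]
  [   0.1266     1.3291     0.2532]
  [   1.0127     0.6329     2.0253]
The output multiplier for sector j is the column-j sum of the Leontief inverse (I − A)⁻¹ = adj(I−A) / det(I−A).
Column 3 of adj(I−A): (0.0500, 0.0700, 0.5600); det(I−A) = 0.2765.
m_3 = (0.0500 + 0.0700 + 0.5600) / 0.2765 = 0.68 / 0.2765 ≈ 2.459.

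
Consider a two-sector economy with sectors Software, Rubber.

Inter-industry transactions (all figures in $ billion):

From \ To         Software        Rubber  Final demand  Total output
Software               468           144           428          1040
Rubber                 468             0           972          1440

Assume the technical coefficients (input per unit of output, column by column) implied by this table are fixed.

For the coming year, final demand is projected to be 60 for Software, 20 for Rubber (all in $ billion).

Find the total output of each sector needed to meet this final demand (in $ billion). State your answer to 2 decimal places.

Technical coefficients a_ij = z_ij / X_j:
  a_11 = 468/1040 = 0.45, a_21 = 468/1040 = 0.45
  a_12 = 144/1440 = 0.10, a_22 = 0/1440 = 0.00
I − A =
  [   0.55    -0.10]
  [  -0.45     1.00]
det(I−A) = (0.55)(1.00) − (-0.10)(-0.45) = 0.5050
adj(I−A) = [[1.00, 0.10], [0.45, 0.55]]
(I − A)⁻¹ = adj(I−A) / det(I−A) ≈
  [   1.9802     0.1980]
  [   0.8911     1.0891]
x = (I − A)⁻¹ d = adj(I−A)·d / det(I−A), with det(I−A) = 0.5050:
  x_1 = (1.00·60 + 0.10·20) / 0.5050 = 62.00 / 0.5050 ≈ 122.77
  x_2 = (0.45·60 + 0.55·20) / 0.5050 = 38.00 / 0.5050 ≈ 75.25

x_1 = 122.77, x_2 = 75.25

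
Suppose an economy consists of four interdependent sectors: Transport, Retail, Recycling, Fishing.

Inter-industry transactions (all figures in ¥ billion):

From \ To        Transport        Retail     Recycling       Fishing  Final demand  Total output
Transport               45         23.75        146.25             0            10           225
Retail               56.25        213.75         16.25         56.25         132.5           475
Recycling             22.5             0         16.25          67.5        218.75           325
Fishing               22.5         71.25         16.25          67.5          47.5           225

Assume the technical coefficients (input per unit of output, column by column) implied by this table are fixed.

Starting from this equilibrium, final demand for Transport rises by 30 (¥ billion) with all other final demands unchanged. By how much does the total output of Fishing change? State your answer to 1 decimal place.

Δx_4 = 12.6

Technical coefficients a_ij = z_ij / X_j:
  a_11 = 45/225 = 0.20, a_21 = 56.25/225 = 0.25, a_31 = 22.5/225 = 0.10, a_41 = 22.5/225 = 0.10
  a_12 = 23.75/475 = 0.05, a_22 = 213.75/475 = 0.45, a_32 = 0/475 = 0.00, a_42 = 71.25/475 = 0.15
  a_13 = 146.25/325 = 0.45, a_23 = 16.25/325 = 0.05, a_33 = 16.25/325 = 0.05, a_43 = 16.25/325 = 0.05
  a_14 = 0/225 = 0.00, a_24 = 56.25/225 = 0.25, a_34 = 67.5/225 = 0.30, a_44 = 67.5/225 = 0.30
I − A =
  [   0.80    -0.05    -0.45     0.00]
  [  -0.25     0.55    -0.05    -0.25]
  [  -0.10     0.00     0.95    -0.30]
  [  -0.10    -0.15    -0.05     0.70]
Compute the cofactors C_ij = (−1)^(i+j)·(3×3 minor ij) of I−A; the adjugate is their transpose:
adj(I−A) = Cᵀ =
  [ 0.319625   0.052750   0.158750   0.086875]
  [ 0.192500   0.475000   0.128000   0.224500]
  [ 0.062500   0.041000   0.268000   0.129500]
  [ 0.091375   0.112250   0.069250   0.381125]
det(I−A) = Σ_j (I−A)_1j·C_1j = (0.80)(0.319625) + (-0.05)(0.192500) + (-0.45)(0.062500) + (0.00)(0.091375) = 0.21795
(I − A)⁻¹ = adj(I−A) / det(I−A) ≈
  [   1.4665     0.2420     0.7284     0.3986]
  [   0.8832     2.1794     0.5873     1.0301]
  [   0.2868     0.1881     1.2296     0.5942]
  [   0.4192     0.5150     0.3177     1.7487]
Δx = (I − A)⁻¹ Δd with Δd having +30 in the Transport component and 0 elsewhere.
So Δx_4 = L_41 · (+30), where L_41 = adj(I−A)_41 / det(I−A) = 0.091375 / 0.21795.
Δx_4 = 0.091375 × (+30) / 0.21795 = 2.74125 / 0.21795 ≈ 12.6.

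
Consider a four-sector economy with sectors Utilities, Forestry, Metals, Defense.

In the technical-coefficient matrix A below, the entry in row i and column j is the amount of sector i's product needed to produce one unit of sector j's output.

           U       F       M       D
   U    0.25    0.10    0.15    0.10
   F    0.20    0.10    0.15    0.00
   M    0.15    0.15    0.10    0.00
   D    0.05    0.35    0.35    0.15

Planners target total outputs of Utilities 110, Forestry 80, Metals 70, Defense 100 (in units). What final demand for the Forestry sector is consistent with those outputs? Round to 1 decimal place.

I − A =
  [   0.75    -0.10    -0.15    -0.10]
  [  -0.20     0.90    -0.15     0.00]
  [  -0.15    -0.15     0.90     0.00]
  [  -0.05    -0.35    -0.35     0.85]
d = (I − A) x:
  d_U = (+0.75)·110 + (-0.10)·80 + (-0.15)·70 + (-0.10)·100 = 54.0
  d_F = (-0.20)·110 + (+0.90)·80 + (-0.15)·70 + (+0.00)·100 = 39.5
  d_M = (-0.15)·110 + (-0.15)·80 + (+0.90)·70 + (+0.00)·100 = 34.5
  d_D = (-0.05)·110 + (-0.35)·80 + (-0.35)·70 + (+0.85)·100 = 27.0

d_F = 39.5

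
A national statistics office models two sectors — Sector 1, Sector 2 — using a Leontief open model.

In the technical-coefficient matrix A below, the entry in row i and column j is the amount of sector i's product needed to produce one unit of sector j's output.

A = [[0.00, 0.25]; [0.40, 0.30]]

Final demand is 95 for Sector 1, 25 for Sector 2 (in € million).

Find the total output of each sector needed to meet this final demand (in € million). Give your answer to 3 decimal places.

x_1 = 121.250, x_2 = 105.000

I − A =
  [   1.00    -0.25]
  [  -0.40     0.70]
det(I−A) = (1.00)(0.70) − (-0.25)(-0.40) = 0.6000
adj(I−A) = [[0.70, 0.25], [0.40, 1.00]]
(I − A)⁻¹ = adj(I−A) / det(I−A) ≈
  [   1.1667     0.4167]
  [   0.6667     1.6667]
x = (I − A)⁻¹ d = adj(I−A)·d / det(I−A), with det(I−A) = 0.6000:
  x_1 = (0.70·95 + 0.25·25) / 0.6000 = 72.75 / 0.6000 = 121.250
  x_2 = (0.40·95 + 1.00·25) / 0.6000 = 63.00 / 0.6000 = 105.000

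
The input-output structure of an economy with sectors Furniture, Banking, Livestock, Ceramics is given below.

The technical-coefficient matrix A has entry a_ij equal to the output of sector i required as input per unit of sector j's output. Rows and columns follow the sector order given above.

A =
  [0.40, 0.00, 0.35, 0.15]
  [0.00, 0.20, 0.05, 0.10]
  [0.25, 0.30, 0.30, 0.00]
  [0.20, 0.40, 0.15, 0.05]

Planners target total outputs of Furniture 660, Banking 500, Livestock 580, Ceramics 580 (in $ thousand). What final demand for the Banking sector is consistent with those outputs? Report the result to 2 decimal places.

I − A =
  [   0.60     0.00    -0.35    -0.15]
  [   0.00     0.80    -0.05    -0.10]
  [  -0.25    -0.30     0.70     0.00]
  [  -0.20    -0.40    -0.15     0.95]
d = (I − A) x:
  d_1 = (+0.60)·660 + (+0.00)·500 + (-0.35)·580 + (-0.15)·580 = 106.00
  d_2 = (+0.00)·660 + (+0.80)·500 + (-0.05)·580 + (-0.10)·580 = 313.00
  d_3 = (-0.25)·660 + (-0.30)·500 + (+0.70)·580 + (+0.00)·580 = 91.00
  d_4 = (-0.20)·660 + (-0.40)·500 + (-0.15)·580 + (+0.95)·580 = 132.00

d_2 = 313.00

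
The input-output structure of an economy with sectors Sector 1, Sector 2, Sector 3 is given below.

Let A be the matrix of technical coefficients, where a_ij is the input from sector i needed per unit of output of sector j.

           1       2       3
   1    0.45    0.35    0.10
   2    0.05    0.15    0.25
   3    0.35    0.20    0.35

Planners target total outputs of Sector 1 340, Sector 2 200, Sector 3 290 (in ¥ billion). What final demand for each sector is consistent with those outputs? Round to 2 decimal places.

I − A =
  [   0.55    -0.35    -0.10]
  [  -0.05     0.85    -0.25]
  [  -0.35    -0.20     0.65]
d = (I − A) x:
  d_1 = (+0.55)·340 + (-0.35)·200 + (-0.10)·290 = 88.00
  d_2 = (-0.05)·340 + (+0.85)·200 + (-0.25)·290 = 80.50
  d_3 = (-0.35)·340 + (-0.20)·200 + (+0.65)·290 = 29.50

d_1 = 88.00, d_2 = 80.50, d_3 = 29.50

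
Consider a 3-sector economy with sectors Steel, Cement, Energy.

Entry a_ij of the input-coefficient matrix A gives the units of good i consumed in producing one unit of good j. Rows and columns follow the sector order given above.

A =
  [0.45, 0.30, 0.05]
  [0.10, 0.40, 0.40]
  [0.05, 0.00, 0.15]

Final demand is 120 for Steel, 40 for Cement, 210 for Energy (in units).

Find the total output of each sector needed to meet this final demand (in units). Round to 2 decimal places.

x_1 = 415.76, x_2 = 316.97, x_3 = 271.52

I − A =
  [   0.55    -0.30    -0.05]
  [  -0.10     0.60    -0.40]
  [  -0.05     0.00     0.85]
Cofactors of I−A, C_ij = (−1)^(i+j)·(minor ij) (rows/columns in the sector order above):
  C_11 = (0.60)(0.85) − (-0.40)(0.00) = 0.5100
  C_12 = −[(-0.10)(0.85) − (-0.40)(-0.05)] = 0.1050
  C_13 = (-0.10)(0.00) − (0.60)(-0.05) = 0.0300
  C_21 = −[(-0.30)(0.85) − (-0.05)(0.00)] = 0.2550
  C_22 = (0.55)(0.85) − (-0.05)(-0.05) = 0.4650
  C_23 = −[(0.55)(0.00) − (-0.30)(-0.05)] = 0.0150
  C_31 = (-0.30)(-0.40) − (-0.05)(0.60) = 0.1500
  C_32 = −[(0.55)(-0.40) − (-0.05)(-0.10)] = 0.2250
  C_33 = (0.55)(0.60) − (-0.30)(-0.10) = 0.3000
det(I−A) = Σ_j (I−A)_1j·C_1j = (0.55)(0.5100) + (-0.30)(0.1050) + (-0.05)(0.0300) = 0.2475
adj(I−A) = Cᵀ =
  [ 0.5100   0.2550   0.1500]
  [ 0.1050   0.4650   0.2250]
  [ 0.0300   0.0150   0.3000]
(I − A)⁻¹ = adj(I−A) / det(I−A) ≈
  [   2.0606     1.0303     0.6061]
  [   0.4242     1.8788     0.9091]
  [   0.1212     0.0606     1.2121]
x = (I − A)⁻¹ d = adj(I−A)·d / det(I−A), with det(I−A) = 0.2475:
  x_1 = (0.5100·120 + 0.2550·40 + 0.1500·210) / 0.2475 = 102.90 / 0.2475 ≈ 415.76
  x_2 = (0.1050·120 + 0.4650·40 + 0.2250·210) / 0.2475 = 78.45 / 0.2475 ≈ 316.97
  x_3 = (0.0300·120 + 0.0150·40 + 0.3000·210) / 0.2475 = 67.20 / 0.2475 ≈ 271.52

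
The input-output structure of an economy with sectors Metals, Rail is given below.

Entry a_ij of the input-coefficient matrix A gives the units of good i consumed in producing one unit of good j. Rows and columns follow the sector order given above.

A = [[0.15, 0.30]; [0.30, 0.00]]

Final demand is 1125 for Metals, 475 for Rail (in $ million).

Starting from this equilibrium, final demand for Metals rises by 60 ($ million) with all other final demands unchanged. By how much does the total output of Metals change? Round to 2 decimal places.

Δx_M = 78.95

I − A =
  [   0.85    -0.30]
  [  -0.30     1.00]
det(I−A) = (0.85)(1.00) − (-0.30)(-0.30) = 0.7600
adj(I−A) = [[1.00, 0.30], [0.30, 0.85]]
(I − A)⁻¹ = adj(I−A) / det(I−A) ≈
  [   1.3158     0.3947]
  [   0.3947     1.1184]
Δx = (I − A)⁻¹ Δd with Δd having +60 in the Metals component and 0 elsewhere.
So Δx_M = L_MM · (+60), where L_MM = adj(I−A)_MM / det(I−A) = 1.00 / 0.7600.
Δx_M = 1.00 × (+60) / 0.7600 = 60.00 / 0.7600 ≈ 78.95.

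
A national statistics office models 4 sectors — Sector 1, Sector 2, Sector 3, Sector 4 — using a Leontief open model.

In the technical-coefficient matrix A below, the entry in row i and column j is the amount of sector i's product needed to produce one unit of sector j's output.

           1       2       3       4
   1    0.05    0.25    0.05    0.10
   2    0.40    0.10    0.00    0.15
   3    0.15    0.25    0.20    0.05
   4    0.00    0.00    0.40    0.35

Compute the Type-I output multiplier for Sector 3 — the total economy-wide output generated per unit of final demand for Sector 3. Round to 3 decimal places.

I − A =
  [   0.95    -0.25    -0.05    -0.10]
  [  -0.40     0.90     0.00    -0.15]
  [  -0.15    -0.25     0.80    -0.05]
  [   0.00     0.00    -0.40     0.65]
Compute the cofactors C_ij = (−1)^(i+j)·(3×3 minor ij) of I−A; the adjugate is their transpose:
adj(I−A) = Cᵀ =
  [ 0.435000   0.143125   0.080250   0.106125]
  [ 0.209000   0.464125   0.086000   0.145875]
  [ 0.152750   0.178750   0.490750   0.102500]
  [ 0.094000   0.110000   0.302000   0.592250]
det(I−A) = Σ_j (I−A)_1j·C_1j = (0.95)(0.435000) + (-0.25)(0.209000) + (-0.05)(0.152750) + (-0.10)(0.094000) = 0.3439625
(I − A)⁻¹ = adj(I−A) / det(I−A) ≈
  [   1.2647     0.4161     0.2333     0.3085]
  [   0.6076     1.3493     0.2500     0.4241]
  [   0.4441     0.5197     1.4268     0.2980]
  [   0.2733     0.3198     0.8780     1.7218]
The output multiplier for sector j is the column-j sum of the Leontief inverse (I − A)⁻¹ = adj(I−A) / det(I−A).
Column 3 of adj(I−A): (0.080250, 0.086000, 0.490750, 0.302000); det(I−A) = 0.3439625.
m_3 = (0.080250 + 0.086000 + 0.490750 + 0.302000) / 0.3439625 = 0.959 / 0.3439625 ≈ 2.788.

m_3 = 2.788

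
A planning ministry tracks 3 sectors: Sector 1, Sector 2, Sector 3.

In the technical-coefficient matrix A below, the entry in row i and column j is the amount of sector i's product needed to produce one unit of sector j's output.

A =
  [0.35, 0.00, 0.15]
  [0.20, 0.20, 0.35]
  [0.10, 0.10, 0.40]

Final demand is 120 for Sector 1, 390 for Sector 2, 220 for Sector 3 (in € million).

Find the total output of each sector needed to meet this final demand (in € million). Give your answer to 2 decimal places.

x_1 = 312.31, x_2 = 807.66, x_3 = 553.33

I − A =
  [   0.65     0.00    -0.15]
  [  -0.20     0.80    -0.35]
  [  -0.10    -0.10     0.60]
Cofactors of I−A, C_ij = (−1)^(i+j)·(minor ij) (rows/columns in the sector order above):
  C_11 = (0.80)(0.60) − (-0.35)(-0.10) = 0.4450
  C_12 = −[(-0.20)(0.60) − (-0.35)(-0.10)] = 0.1550
  C_13 = (-0.20)(-0.10) − (0.80)(-0.10) = 0.1000
  C_21 = −[(0.00)(0.60) − (-0.15)(-0.10)] = 0.0150
  C_22 = (0.65)(0.60) − (-0.15)(-0.10) = 0.3750
  C_23 = −[(0.65)(-0.10) − (0.00)(-0.10)] = 0.0650
  C_31 = (0.00)(-0.35) − (-0.15)(0.80) = 0.1200
  C_32 = −[(0.65)(-0.35) − (-0.15)(-0.20)] = 0.2575
  C_33 = (0.65)(0.80) − (0.00)(-0.20) = 0.5200
det(I−A) = Σ_j (I−A)_1j·C_1j = (0.65)(0.4450) + (0.00)(0.1550) + (-0.15)(0.1000) = 0.27425
adj(I−A) = Cᵀ =
  [ 0.4450   0.0150   0.1200]
  [ 0.1550   0.3750   0.2575]
  [ 0.1000   0.0650   0.5200]
(I − A)⁻¹ = adj(I−A) / det(I−A) ≈
  [   1.6226     0.0547     0.4376]
  [   0.5652     1.3674     0.9389]
  [   0.3646     0.2370     1.8961]
x = (I − A)⁻¹ d = adj(I−A)·d / det(I−A), with det(I−A) = 0.27425:
  x_1 = (0.4450·120 + 0.0150·390 + 0.1200·220) / 0.27425 = 85.65 / 0.27425 ≈ 312.31
  x_2 = (0.1550·120 + 0.3750·390 + 0.2575·220) / 0.27425 = 221.50 / 0.27425 ≈ 807.66
  x_3 = (0.1000·120 + 0.0650·390 + 0.5200·220) / 0.27425 = 151.75 / 0.27425 ≈ 553.33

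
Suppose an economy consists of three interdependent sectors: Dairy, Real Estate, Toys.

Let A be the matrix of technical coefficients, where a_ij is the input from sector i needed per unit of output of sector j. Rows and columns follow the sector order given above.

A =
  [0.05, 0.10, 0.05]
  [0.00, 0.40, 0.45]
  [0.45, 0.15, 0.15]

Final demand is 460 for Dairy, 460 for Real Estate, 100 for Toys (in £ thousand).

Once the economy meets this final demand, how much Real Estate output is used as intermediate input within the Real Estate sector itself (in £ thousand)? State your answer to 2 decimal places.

I − A =
  [   0.95    -0.10    -0.05]
  [   0.00     0.60    -0.45]
  [  -0.45    -0.15     0.85]
Cofactors of I−A, C_ij = (−1)^(i+j)·(minor ij) (rows/columns in the sector order above):
  C_11 = (0.60)(0.85) − (-0.45)(-0.15) = 0.4425
  C_12 = −[(0.00)(0.85) − (-0.45)(-0.45)] = 0.2025
  C_13 = (0.00)(-0.15) − (0.60)(-0.45) = 0.2700
  C_21 = −[(-0.10)(0.85) − (-0.05)(-0.15)] = 0.0925
  C_22 = (0.95)(0.85) − (-0.05)(-0.45) = 0.7850
  C_23 = −[(0.95)(-0.15) − (-0.10)(-0.45)] = 0.1875
  C_31 = (-0.10)(-0.45) − (-0.05)(0.60) = 0.0750
  C_32 = −[(0.95)(-0.45) − (-0.05)(0.00)] = 0.4275
  C_33 = (0.95)(0.60) − (-0.10)(0.00) = 0.5700
det(I−A) = Σ_j (I−A)_1j·C_1j = (0.95)(0.4425) + (-0.10)(0.2025) + (-0.05)(0.2700) = 0.386625
adj(I−A) = Cᵀ =
  [ 0.4425   0.0925   0.0750]
  [ 0.2025   0.7850   0.4275]
  [ 0.2700   0.1875   0.5700]
(I − A)⁻¹ = adj(I−A) / det(I−A) ≈
  [   1.1445     0.2392     0.1940]
  [   0.5238     2.0304     1.1057]
  [   0.6984     0.4850     1.4743]
First solve x = (I − A)⁻¹ d = adj(I−A)·d / det(I−A); in particular x_2 = (0.2025·460 + 0.7850·460 + 0.4275·100) / 0.386625 = 497.00 / 0.386625 ≈ 1285.4833.
Intermediate flow from 2 to 2: z_22 = a_22 · x_2 = 0.40 × 497.00 / 0.386625 = 198.80 / 0.386625 ≈ 514.19.

z_22 = 514.19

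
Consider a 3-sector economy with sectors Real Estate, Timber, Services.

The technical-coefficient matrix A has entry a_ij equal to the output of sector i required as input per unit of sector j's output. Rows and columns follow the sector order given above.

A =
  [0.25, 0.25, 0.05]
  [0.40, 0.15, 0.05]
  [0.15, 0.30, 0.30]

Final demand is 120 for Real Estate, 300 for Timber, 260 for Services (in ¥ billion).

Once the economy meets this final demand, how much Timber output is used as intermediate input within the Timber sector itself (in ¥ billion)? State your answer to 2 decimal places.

z_TT = 87.54

I − A =
  [   0.75    -0.25    -0.05]
  [  -0.40     0.85    -0.05]
  [  -0.15    -0.30     0.70]
Cofactors of I−A, C_ij = (−1)^(i+j)·(minor ij) (rows/columns in the sector order above):
  C_11 = (0.85)(0.70) − (-0.05)(-0.30) = 0.5800
  C_12 = −[(-0.40)(0.70) − (-0.05)(-0.15)] = 0.2875
  C_13 = (-0.40)(-0.30) − (0.85)(-0.15) = 0.2475
  C_21 = −[(-0.25)(0.70) − (-0.05)(-0.30)] = 0.1900
  C_22 = (0.75)(0.70) − (-0.05)(-0.15) = 0.5175
  C_23 = −[(0.75)(-0.30) − (-0.25)(-0.15)] = 0.2625
  C_31 = (-0.25)(-0.05) − (-0.05)(0.85) = 0.0550
  C_32 = −[(0.75)(-0.05) − (-0.05)(-0.40)] = 0.0575
  C_33 = (0.75)(0.85) − (-0.25)(-0.40) = 0.5375
det(I−A) = Σ_j (I−A)_1j·C_1j = (0.75)(0.5800) + (-0.25)(0.2875) + (-0.05)(0.2475) = 0.35075
adj(I−A) = Cᵀ =
  [ 0.5800   0.1900   0.0550]
  [ 0.2875   0.5175   0.0575]
  [ 0.2475   0.2625   0.5375]
(I − A)⁻¹ = adj(I−A) / det(I−A) ≈
  [   1.6536     0.5417     0.1568]
  [   0.8197     1.4754     0.1639]
  [   0.7056     0.7484     1.5324]
First solve x = (I − A)⁻¹ d = adj(I−A)·d / det(I−A); in particular x_T = (0.2875·120 + 0.5175·300 + 0.0575·260) / 0.35075 = 204.70 / 0.35075 ≈ 583.6066.
Intermediate flow from T to T: z_TT = a_TT · x_T = 0.15 × 204.70 / 0.35075 = 30.705 / 0.35075 ≈ 87.54.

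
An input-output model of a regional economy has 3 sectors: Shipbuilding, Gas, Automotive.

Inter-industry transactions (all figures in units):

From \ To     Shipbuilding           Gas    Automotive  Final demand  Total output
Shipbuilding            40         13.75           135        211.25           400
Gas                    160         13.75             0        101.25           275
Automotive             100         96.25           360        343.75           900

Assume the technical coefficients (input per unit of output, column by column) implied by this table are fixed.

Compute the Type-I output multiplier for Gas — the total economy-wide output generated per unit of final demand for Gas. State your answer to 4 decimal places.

m_G = 2.0534

Technical coefficients a_ij = z_ij / X_j:
  a_SS = 40/400 = 0.10, a_GS = 160/400 = 0.40, a_AS = 100/400 = 0.25
  a_SG = 13.75/275 = 0.05, a_GG = 13.75/275 = 0.05, a_AG = 96.25/275 = 0.35
  a_SA = 135/900 = 0.15, a_GA = 0/900 = 0.00, a_AA = 360/900 = 0.40
I − A =
  [   0.90    -0.05    -0.15]
  [  -0.40     0.95     0.00]
  [  -0.25    -0.35     0.60]
Cofactors of I−A, C_ij = (−1)^(i+j)·(minor ij) (rows/columns in the sector order above):
  C_11 = (0.95)(0.60) − (0.00)(-0.35) = 0.5700
  C_12 = −[(-0.40)(0.60) − (0.00)(-0.25)] = 0.2400
  C_13 = (-0.40)(-0.35) − (0.95)(-0.25) = 0.3775
  C_21 = −[(-0.05)(0.60) − (-0.15)(-0.35)] = 0.0825
  C_22 = (0.90)(0.60) − (-0.15)(-0.25) = 0.5025
  C_23 = −[(0.90)(-0.35) − (-0.05)(-0.25)] = 0.3275
  C_31 = (-0.05)(0.00) − (-0.15)(0.95) = 0.1425
  C_32 = −[(0.90)(0.00) − (-0.15)(-0.40)] = 0.0600
  C_33 = (0.90)(0.95) − (-0.05)(-0.40) = 0.8350
det(I−A) = Σ_j (I−A)_1j·C_1j = (0.90)(0.5700) + (-0.05)(0.2400) + (-0.15)(0.3775) = 0.444375
adj(I−A) = Cᵀ =
  [ 0.5700   0.0825   0.1425]
  [ 0.2400   0.5025   0.0600]
  [ 0.3775   0.3275   0.8350]
(I − A)⁻¹ = adj(I−A) / det(I−A) ≈
  [   1.28270     0.18565     0.32068]
  [   0.54008     1.13080     0.13502]
  [   0.84951     0.73699     1.87904]
The output multiplier for sector j is the column-j sum of the Leontief inverse (I − A)⁻¹ = adj(I−A) / det(I−A).
Column G of adj(I−A): (0.0825, 0.5025, 0.3275); det(I−A) = 0.444375.
m_G = (0.0825 + 0.5025 + 0.3275) / 0.444375 = 0.9125 / 0.444375 ≈ 2.0534.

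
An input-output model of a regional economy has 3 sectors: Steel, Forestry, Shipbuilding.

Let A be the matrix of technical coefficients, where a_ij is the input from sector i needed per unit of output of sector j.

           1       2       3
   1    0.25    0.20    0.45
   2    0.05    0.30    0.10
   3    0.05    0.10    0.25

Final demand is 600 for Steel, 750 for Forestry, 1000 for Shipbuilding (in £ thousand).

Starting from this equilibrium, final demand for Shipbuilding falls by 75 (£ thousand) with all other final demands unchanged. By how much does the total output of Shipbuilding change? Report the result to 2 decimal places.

Δx_3 = -107.37

I − A =
  [   0.75    -0.20    -0.45]
  [  -0.05     0.70    -0.10]
  [  -0.05    -0.10     0.75]
Cofactors of I−A, C_ij = (−1)^(i+j)·(minor ij) (rows/columns in the sector order above):
  C_11 = (0.70)(0.75) − (-0.10)(-0.10) = 0.5150
  C_12 = −[(-0.05)(0.75) − (-0.10)(-0.05)] = 0.0425
  C_13 = (-0.05)(-0.10) − (0.70)(-0.05) = 0.0400
  C_21 = −[(-0.20)(0.75) − (-0.45)(-0.10)] = 0.1950
  C_22 = (0.75)(0.75) − (-0.45)(-0.05) = 0.5400
  C_23 = −[(0.75)(-0.10) − (-0.20)(-0.05)] = 0.0850
  C_31 = (-0.20)(-0.10) − (-0.45)(0.70) = 0.3350
  C_32 = −[(0.75)(-0.10) − (-0.45)(-0.05)] = 0.0975
  C_33 = (0.75)(0.70) − (-0.20)(-0.05) = 0.5150
det(I−A) = Σ_j (I−A)_1j·C_1j = (0.75)(0.5150) + (-0.20)(0.0425) + (-0.45)(0.0400) = 0.35975
adj(I−A) = Cᵀ =
  [ 0.5150   0.1950   0.3350]
  [ 0.0425   0.5400   0.0975]
  [ 0.0400   0.0850   0.5150]
(I − A)⁻¹ = adj(I−A) / det(I−A) ≈
  [   1.4315     0.5420     0.9312]
  [   0.1181     1.5010     0.2710]
  [   0.1112     0.2363     1.4315]
Δx = (I − A)⁻¹ Δd with Δd having -75 in the Shipbuilding component and 0 elsewhere.
So Δx_3 = L_33 · (-75), where L_33 = adj(I−A)_33 / det(I−A) = 0.5150 / 0.35975.
Δx_3 = 0.5150 × (-75) / 0.35975 = -38.625 / 0.35975 ≈ -107.37.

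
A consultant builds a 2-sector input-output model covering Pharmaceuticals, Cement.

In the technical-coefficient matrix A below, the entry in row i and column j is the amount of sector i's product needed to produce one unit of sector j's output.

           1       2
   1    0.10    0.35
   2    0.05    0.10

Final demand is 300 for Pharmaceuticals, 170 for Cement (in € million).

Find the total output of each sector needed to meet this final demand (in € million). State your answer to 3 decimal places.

I − A =
  [   0.90    -0.35]
  [  -0.05     0.90]
det(I−A) = (0.90)(0.90) − (-0.35)(-0.05) = 0.7925
adj(I−A) = [[0.90, 0.35], [0.05, 0.90]]
(I − A)⁻¹ = adj(I−A) / det(I−A) ≈
  [   1.1356     0.4416]
  [   0.0631     1.1356]
x = (I − A)⁻¹ d = adj(I−A)·d / det(I−A), with det(I−A) = 0.7925:
  x_1 = (0.90·300 + 0.35·170) / 0.7925 = 329.50 / 0.7925 ≈ 415.773
  x_2 = (0.05·300 + 0.90·170) / 0.7925 = 168.00 / 0.7925 ≈ 211.987

x_1 = 415.773, x_2 = 211.987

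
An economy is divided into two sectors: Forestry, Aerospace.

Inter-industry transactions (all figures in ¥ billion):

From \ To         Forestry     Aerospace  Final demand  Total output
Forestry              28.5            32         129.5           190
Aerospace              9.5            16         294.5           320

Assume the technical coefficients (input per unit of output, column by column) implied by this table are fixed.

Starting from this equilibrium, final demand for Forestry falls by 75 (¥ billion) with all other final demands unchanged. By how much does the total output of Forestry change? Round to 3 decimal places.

Technical coefficients a_ij = z_ij / X_j:
  a_11 = 28.5/190 = 0.15, a_21 = 9.5/190 = 0.05
  a_12 = 32/320 = 0.10, a_22 = 16/320 = 0.05
I − A =
  [   0.85    -0.10]
  [  -0.05     0.95]
det(I−A) = (0.85)(0.95) − (-0.10)(-0.05) = 0.8025
adj(I−A) = [[0.95, 0.10], [0.05, 0.85]]
(I − A)⁻¹ = adj(I−A) / det(I−A) ≈
  [   1.1838     0.1246]
  [   0.0623     1.0592]
Δx = (I − A)⁻¹ Δd with Δd having -75 in the Forestry component and 0 elsewhere.
So Δx_1 = L_11 · (-75), where L_11 = adj(I−A)_11 / det(I−A) = 0.95 / 0.8025.
Δx_1 = 0.95 × (-75) / 0.8025 = -71.25 / 0.8025 ≈ -88.785.

Δx_1 = -88.785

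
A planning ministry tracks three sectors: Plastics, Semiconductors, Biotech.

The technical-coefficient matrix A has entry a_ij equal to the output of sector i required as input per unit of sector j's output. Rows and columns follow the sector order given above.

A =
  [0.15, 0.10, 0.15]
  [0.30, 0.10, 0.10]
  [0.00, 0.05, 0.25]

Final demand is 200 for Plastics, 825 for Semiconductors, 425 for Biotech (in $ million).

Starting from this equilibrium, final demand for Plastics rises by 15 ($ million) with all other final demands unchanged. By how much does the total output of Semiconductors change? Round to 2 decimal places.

I − A =
  [   0.85    -0.10    -0.15]
  [  -0.30     0.90    -0.10]
  [   0.00    -0.05     0.75]
Cofactors of I−A, C_ij = (−1)^(i+j)·(minor ij) (rows/columns in the sector order above):
  C_11 = (0.90)(0.75) − (-0.10)(-0.05) = 0.6700
  C_12 = −[(-0.30)(0.75) − (-0.10)(0.00)] = 0.2250
  C_13 = (-0.30)(-0.05) − (0.90)(0.00) = 0.0150
  C_21 = −[(-0.10)(0.75) − (-0.15)(-0.05)] = 0.0825
  C_22 = (0.85)(0.75) − (-0.15)(0.00) = 0.6375
  C_23 = −[(0.85)(-0.05) − (-0.10)(0.00)] = 0.0425
  C_31 = (-0.10)(-0.10) − (-0.15)(0.90) = 0.1450
  C_32 = −[(0.85)(-0.10) − (-0.15)(-0.30)] = 0.1300
  C_33 = (0.85)(0.90) − (-0.10)(-0.30) = 0.7350
det(I−A) = Σ_j (I−A)_1j·C_1j = (0.85)(0.6700) + (-0.10)(0.2250) + (-0.15)(0.0150) = 0.54475
adj(I−A) = Cᵀ =
  [ 0.6700   0.0825   0.1450]
  [ 0.2250   0.6375   0.1300]
  [ 0.0150   0.0425   0.7350]
(I − A)⁻¹ = adj(I−A) / det(I−A) ≈
  [   1.2299     0.1514     0.2662]
  [   0.4130     1.1703     0.2386]
  [   0.0275     0.0780     1.3492]
Δx = (I − A)⁻¹ Δd with Δd having +15 in the Plastics component and 0 elsewhere.
So Δx_2 = L_21 · (+15), where L_21 = adj(I−A)_21 / det(I−A) = 0.2250 / 0.54475.
Δx_2 = 0.2250 × (+15) / 0.54475 = 3.375 / 0.54475 ≈ 6.20.

Δx_2 = 6.20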